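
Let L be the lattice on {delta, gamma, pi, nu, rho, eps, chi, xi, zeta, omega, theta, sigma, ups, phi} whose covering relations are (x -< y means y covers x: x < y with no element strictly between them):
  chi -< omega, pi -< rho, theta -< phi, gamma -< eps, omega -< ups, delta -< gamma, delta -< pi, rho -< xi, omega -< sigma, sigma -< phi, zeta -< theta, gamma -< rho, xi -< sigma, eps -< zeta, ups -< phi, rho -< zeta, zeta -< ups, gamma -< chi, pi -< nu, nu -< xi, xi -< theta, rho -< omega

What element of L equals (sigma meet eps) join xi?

sigma ∧ eps = gamma
gamma ∨ xi = xi

xi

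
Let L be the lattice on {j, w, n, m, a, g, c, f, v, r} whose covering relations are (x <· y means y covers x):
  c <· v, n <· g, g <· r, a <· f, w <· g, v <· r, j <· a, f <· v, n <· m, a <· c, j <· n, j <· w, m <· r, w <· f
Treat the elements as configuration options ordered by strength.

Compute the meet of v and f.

Common lower bounds of {v, f}: a, f, j, w.
The greatest among these is f.

f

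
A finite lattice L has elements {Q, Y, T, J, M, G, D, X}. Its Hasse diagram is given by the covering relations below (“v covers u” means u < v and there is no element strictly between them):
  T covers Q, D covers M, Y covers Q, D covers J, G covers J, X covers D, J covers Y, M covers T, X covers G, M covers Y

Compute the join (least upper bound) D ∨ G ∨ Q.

Common upper bounds of {D, G, Q}: X.
The least among these is X.

X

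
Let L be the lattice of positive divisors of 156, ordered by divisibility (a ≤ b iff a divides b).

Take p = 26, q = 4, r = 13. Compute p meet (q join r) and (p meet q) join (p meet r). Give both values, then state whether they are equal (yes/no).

q join r = 52, so p meet (q join r) = 26 meet 52 = 26.
p meet q = 2 and p meet r = 13, so (p meet q) join (p meet r) = 2 join 13 = 26.
Equal: yes.

26; 26; yes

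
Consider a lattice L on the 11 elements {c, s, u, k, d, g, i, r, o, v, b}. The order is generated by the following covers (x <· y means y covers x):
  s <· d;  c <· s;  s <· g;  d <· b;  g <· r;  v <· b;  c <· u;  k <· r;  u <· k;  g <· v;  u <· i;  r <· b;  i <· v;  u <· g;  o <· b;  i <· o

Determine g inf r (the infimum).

Common lower bounds of {g, r}: c, g, s, u.
The greatest among these is g.

g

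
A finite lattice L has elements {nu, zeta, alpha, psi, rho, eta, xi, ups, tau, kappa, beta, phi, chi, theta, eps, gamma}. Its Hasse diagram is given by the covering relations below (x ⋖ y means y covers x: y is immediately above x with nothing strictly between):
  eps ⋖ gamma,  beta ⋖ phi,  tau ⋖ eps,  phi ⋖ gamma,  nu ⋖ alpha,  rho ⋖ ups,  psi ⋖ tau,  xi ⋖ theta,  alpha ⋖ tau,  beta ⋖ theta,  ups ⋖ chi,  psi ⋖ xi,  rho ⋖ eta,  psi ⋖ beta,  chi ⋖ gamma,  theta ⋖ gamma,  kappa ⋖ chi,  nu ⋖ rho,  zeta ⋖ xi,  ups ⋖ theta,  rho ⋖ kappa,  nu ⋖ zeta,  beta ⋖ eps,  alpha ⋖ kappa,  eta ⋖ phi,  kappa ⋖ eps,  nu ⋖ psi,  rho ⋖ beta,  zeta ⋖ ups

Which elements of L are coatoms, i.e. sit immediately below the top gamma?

The coatoms are exactly the elements covered by gamma: chi, eps, phi, theta.

chi, eps, phi, theta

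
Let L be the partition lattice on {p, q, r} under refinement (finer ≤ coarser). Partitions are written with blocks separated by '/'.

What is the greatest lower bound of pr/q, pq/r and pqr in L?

The meet (common refinement) of pr/q, pq/r, pqr intersects blocks pairwise, giving p/q/r.

p/q/r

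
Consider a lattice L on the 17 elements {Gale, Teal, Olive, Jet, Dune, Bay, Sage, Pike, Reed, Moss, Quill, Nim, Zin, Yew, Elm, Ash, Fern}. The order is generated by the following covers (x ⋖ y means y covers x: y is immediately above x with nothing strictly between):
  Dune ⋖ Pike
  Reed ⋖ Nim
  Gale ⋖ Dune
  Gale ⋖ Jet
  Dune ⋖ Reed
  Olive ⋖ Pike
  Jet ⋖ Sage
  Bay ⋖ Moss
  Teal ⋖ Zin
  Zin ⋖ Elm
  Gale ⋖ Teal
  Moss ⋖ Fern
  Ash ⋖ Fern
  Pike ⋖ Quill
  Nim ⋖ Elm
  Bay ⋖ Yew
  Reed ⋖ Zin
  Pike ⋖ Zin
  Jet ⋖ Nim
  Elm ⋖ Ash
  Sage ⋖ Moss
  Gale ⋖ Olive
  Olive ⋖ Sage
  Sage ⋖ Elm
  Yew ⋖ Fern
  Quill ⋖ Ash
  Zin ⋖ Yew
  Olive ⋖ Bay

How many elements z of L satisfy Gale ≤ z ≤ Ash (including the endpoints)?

The interval [Gale, Ash] = {Ash, Dune, Elm, Gale, Jet, Nim, Olive, Pike, Quill, Reed, Sage, Teal, Zin}, which has 13 elements.

13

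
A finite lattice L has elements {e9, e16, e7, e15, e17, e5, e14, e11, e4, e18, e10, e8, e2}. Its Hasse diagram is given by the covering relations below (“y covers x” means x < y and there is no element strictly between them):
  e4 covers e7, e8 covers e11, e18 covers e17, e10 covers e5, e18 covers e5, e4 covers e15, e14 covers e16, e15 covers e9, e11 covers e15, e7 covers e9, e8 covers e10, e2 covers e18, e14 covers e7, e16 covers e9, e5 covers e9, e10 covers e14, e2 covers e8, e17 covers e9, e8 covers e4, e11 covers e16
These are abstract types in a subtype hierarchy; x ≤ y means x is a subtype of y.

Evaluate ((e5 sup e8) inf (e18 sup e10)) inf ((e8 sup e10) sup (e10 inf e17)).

e5 ∨ e8 = e8
e18 ∨ e10 = e2
e8 ∧ e2 = e8
e8 ∨ e10 = e8
e10 ∧ e17 = e9
e8 ∨ e9 = e8
e8 ∧ e8 = e8

e8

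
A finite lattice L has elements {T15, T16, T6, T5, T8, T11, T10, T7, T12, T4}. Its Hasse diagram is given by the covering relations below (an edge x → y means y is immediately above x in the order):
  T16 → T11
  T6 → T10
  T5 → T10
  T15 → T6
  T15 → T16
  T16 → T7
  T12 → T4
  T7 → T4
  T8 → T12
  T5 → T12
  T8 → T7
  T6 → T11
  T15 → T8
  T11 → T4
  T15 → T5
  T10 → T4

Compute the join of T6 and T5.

T10

Common upper bounds of {T6, T5}: T10, T4.
The least among these is T10.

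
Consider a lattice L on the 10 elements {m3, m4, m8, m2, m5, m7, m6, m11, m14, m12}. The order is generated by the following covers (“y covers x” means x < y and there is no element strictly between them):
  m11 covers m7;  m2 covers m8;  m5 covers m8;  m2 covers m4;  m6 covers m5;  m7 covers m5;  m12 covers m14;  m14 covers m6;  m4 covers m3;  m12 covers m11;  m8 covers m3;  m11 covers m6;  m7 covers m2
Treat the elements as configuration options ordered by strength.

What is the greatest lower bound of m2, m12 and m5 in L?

m8

Common lower bounds of {m2, m12, m5}: m3, m8.
The greatest among these is m8.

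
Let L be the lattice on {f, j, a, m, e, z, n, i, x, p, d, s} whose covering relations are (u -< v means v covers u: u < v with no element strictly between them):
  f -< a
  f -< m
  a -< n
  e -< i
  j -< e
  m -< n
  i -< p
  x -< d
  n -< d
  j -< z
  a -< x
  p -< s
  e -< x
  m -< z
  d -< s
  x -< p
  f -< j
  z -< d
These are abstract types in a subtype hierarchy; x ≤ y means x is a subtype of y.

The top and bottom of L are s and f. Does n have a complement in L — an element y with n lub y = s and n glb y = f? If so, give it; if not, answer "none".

Need y with n ∨ y = s and n ∧ y = f.
Checking each element gives: i.

i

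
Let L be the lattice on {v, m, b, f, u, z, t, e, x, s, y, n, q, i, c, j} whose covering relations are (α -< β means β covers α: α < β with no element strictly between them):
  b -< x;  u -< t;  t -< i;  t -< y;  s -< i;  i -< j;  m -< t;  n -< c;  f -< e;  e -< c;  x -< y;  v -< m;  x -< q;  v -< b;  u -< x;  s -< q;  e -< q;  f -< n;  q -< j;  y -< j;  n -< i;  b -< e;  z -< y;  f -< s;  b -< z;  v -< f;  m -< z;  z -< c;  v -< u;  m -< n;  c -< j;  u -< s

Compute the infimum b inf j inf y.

Common lower bounds of {b, j, y}: b, v.
The greatest among these is b.

b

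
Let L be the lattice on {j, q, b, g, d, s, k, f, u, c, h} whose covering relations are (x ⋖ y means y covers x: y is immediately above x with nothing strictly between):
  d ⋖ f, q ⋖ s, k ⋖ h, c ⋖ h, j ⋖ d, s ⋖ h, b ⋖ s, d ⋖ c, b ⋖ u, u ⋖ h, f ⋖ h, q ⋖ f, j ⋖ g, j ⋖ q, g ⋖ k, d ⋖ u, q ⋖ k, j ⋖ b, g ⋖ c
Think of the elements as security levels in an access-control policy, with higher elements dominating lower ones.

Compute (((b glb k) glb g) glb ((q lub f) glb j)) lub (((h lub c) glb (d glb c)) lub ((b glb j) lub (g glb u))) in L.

b ∧ k = j
j ∧ g = j
q ∨ f = f
f ∧ j = j
j ∧ j = j
h ∨ c = h
d ∧ c = d
h ∧ d = d
b ∧ j = j
g ∧ u = j
j ∨ j = j
d ∨ j = d
j ∨ d = d

d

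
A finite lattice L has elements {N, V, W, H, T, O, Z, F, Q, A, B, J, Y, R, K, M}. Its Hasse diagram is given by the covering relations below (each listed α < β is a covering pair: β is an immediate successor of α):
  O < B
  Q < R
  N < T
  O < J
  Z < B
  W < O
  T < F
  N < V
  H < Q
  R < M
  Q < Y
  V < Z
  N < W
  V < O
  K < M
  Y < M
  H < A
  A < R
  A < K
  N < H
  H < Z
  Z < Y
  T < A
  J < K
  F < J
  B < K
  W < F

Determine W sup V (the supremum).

Common upper bounds of {W, V}: B, J, K, M, O.
The least among these is O.

O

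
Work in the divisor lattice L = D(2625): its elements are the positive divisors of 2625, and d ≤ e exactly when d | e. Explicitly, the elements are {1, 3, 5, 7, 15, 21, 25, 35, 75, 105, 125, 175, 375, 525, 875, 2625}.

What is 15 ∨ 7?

In the divisibility order, the join is the least common multiple: lcm(15, 7) = 105.

105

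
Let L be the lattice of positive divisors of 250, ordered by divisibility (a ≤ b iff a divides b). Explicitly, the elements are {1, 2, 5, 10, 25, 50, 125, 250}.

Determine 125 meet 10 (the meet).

5

In the divisibility order, the meet is the greatest common divisor: gcd(125, 10) = 5.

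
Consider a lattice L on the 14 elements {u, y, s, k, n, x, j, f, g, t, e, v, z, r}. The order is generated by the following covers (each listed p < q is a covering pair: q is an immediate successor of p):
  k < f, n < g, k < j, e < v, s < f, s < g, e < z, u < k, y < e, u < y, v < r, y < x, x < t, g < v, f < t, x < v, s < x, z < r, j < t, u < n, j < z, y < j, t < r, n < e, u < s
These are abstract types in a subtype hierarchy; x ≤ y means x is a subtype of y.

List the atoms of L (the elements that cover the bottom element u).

k, n, s, y

The atoms are exactly the elements that cover u: k, n, s, y.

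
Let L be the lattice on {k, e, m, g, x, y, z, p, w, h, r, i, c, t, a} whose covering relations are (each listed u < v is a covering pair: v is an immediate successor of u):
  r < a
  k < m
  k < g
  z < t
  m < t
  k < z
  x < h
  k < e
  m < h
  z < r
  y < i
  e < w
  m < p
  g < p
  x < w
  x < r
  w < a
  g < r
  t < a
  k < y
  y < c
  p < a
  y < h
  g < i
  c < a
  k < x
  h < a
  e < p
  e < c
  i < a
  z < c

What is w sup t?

a

Common upper bounds of {w, t}: a.
The least among these is a.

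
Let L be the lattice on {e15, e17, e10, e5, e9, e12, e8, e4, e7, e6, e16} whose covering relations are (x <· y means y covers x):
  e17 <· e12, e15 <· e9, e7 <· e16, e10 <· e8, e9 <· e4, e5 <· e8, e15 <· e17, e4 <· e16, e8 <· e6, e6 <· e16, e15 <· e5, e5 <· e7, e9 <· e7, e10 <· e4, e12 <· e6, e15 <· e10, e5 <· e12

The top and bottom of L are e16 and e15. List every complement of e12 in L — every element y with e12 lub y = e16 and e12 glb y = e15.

Need y with e12 ∨ y = e16 and e12 ∧ y = e15.
Checking each element gives: e4, e9.

e4, e9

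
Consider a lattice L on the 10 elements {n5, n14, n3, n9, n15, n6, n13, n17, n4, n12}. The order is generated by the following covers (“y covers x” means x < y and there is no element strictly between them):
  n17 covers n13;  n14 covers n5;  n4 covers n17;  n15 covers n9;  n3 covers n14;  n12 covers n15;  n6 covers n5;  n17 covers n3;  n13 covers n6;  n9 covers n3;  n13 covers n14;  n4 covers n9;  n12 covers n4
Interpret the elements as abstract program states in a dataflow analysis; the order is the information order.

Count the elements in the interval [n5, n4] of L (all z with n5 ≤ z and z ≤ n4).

The interval [n5, n4] = {n13, n14, n17, n3, n4, n5, n6, n9}, which has 8 elements.

8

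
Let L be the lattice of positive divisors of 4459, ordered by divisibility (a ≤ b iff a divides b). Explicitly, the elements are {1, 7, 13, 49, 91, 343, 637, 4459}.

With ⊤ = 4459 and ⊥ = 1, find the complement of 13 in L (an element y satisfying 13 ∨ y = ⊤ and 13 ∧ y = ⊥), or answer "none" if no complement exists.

343

Need y with 13 ∨ y = 4459 and 13 ∧ y = 1.
Checking each element gives: 343.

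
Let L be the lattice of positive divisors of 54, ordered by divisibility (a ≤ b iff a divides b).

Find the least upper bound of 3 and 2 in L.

6

In the divisibility order, the join is the least common multiple: lcm(3, 2) = 6.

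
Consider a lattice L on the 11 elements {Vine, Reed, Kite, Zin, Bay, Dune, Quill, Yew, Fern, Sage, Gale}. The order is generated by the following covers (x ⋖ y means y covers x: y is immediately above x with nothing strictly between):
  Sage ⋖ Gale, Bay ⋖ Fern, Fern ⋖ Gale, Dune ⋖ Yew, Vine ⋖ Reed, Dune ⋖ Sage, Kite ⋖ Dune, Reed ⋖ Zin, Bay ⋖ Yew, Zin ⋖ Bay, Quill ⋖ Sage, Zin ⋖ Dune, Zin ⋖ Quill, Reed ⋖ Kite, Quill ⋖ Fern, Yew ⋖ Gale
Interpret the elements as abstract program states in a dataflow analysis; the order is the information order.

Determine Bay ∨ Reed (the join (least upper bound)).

Bay

Common upper bounds of {Bay, Reed}: Bay, Fern, Gale, Yew.
The least among these is Bay.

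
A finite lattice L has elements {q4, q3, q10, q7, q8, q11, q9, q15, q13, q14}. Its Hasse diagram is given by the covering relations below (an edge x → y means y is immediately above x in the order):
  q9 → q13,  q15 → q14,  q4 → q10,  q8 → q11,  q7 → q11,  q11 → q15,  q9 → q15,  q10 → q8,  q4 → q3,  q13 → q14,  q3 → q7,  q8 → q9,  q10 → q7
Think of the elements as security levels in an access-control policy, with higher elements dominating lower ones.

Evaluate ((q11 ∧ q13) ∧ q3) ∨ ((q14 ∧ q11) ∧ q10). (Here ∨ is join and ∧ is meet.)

q11 ∧ q13 = q8
q8 ∧ q3 = q4
q14 ∧ q11 = q11
q11 ∧ q10 = q10
q4 ∨ q10 = q10

q10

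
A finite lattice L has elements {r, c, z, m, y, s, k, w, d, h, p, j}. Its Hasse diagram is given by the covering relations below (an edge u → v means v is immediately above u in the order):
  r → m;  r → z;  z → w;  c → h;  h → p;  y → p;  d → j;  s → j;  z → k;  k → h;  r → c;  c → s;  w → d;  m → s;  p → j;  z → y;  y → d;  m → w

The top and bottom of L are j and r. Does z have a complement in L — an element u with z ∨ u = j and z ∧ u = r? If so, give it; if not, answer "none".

Need u with z ∨ u = j and z ∧ u = r.
Checking each element gives: s.

s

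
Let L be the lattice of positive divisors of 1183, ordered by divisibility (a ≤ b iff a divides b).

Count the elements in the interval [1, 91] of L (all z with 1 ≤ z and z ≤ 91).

The interval [1, 91] = {1, 13, 7, 91}, which has 4 elements.

4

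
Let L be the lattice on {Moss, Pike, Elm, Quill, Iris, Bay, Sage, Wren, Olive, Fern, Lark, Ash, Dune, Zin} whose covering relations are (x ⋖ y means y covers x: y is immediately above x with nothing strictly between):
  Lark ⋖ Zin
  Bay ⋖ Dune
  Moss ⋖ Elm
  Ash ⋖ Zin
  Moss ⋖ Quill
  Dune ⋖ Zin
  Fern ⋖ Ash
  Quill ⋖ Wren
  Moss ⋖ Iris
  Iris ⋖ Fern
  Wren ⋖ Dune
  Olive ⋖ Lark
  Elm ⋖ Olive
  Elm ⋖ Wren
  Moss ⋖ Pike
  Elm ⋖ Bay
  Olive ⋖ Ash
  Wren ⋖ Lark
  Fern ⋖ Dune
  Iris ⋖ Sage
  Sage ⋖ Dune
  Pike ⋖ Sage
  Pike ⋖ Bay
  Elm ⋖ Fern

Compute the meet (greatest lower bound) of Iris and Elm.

Moss

Common lower bounds of {Iris, Elm}: Moss.
The greatest among these is Moss.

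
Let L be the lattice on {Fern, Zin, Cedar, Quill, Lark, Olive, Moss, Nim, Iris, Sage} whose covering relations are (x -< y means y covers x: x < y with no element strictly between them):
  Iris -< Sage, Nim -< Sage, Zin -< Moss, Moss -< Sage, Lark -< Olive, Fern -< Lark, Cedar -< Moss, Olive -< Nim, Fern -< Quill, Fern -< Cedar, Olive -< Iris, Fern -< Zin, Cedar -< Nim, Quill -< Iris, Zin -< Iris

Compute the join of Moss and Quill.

Common upper bounds of {Moss, Quill}: Sage.
The least among these is Sage.

Sage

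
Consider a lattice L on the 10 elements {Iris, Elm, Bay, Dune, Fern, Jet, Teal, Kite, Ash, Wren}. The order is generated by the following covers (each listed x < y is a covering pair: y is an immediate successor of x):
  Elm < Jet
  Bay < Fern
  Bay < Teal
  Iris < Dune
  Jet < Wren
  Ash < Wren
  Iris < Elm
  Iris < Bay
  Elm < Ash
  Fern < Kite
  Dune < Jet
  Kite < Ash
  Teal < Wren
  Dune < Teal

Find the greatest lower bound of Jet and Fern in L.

Iris

Common lower bounds of {Jet, Fern}: Iris.
The greatest among these is Iris.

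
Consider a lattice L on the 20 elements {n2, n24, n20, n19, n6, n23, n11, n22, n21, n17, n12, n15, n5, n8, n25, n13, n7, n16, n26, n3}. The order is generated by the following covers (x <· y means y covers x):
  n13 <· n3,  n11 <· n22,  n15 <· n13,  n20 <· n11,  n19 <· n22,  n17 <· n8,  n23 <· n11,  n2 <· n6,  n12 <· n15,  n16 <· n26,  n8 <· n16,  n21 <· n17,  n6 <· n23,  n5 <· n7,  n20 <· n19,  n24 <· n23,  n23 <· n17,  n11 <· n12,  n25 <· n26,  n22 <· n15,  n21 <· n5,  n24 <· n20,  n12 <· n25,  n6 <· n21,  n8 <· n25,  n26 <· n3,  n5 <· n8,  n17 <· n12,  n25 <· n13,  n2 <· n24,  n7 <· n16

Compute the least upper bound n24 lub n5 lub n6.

n8

Common upper bounds of {n24, n5, n6}: n13, n16, n25, n26, n3, n8.
The least among these is n8.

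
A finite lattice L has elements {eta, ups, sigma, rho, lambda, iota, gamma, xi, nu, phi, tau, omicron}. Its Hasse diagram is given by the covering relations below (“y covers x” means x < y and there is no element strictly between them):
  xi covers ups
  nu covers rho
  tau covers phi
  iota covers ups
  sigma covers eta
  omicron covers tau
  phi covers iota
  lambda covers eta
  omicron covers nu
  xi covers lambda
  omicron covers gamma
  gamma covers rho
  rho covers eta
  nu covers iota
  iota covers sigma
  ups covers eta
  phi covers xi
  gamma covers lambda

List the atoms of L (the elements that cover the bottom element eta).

The atoms are exactly the elements that cover eta: lambda, rho, sigma, ups.

lambda, rho, sigma, ups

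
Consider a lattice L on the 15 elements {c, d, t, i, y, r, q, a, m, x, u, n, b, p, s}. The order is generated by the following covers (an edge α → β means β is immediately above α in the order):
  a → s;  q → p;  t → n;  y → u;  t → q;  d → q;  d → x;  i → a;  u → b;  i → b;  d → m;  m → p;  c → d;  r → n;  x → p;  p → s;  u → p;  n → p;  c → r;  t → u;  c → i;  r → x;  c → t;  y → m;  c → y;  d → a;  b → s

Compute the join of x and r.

Common upper bounds of {x, r}: p, s, x.
The least among these is x.

x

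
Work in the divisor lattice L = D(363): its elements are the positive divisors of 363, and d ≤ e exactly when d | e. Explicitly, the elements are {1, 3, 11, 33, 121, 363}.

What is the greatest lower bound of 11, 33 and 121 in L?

11

In the divisibility order, the meet is the greatest common divisor: gcd(11, 33, 121) = 11.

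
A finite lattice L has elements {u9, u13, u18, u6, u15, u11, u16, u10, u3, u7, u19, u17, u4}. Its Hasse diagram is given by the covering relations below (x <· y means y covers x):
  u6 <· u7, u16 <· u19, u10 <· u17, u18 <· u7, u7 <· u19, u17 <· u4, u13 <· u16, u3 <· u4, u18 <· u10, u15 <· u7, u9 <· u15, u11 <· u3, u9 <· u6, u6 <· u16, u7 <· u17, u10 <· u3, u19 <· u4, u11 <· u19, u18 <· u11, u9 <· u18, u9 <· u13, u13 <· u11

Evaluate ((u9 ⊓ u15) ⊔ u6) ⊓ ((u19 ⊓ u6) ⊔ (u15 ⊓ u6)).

u9 ∧ u15 = u9
u9 ∨ u6 = u6
u19 ∧ u6 = u6
u15 ∧ u6 = u9
u6 ∨ u9 = u6
u6 ∧ u6 = u6

u6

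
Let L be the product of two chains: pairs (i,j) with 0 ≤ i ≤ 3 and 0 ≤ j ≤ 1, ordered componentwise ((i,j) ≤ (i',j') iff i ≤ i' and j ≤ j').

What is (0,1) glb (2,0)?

In a product of chains, the meet is componentwise min, giving (0,0).

(0,0)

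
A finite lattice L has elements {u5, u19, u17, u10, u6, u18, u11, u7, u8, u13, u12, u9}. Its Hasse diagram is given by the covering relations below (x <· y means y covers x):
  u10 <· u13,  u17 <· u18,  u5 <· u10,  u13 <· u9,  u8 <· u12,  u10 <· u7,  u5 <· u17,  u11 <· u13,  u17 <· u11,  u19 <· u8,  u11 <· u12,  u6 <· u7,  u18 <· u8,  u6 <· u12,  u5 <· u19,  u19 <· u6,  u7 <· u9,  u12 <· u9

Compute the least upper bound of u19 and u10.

Common upper bounds of {u19, u10}: u7, u9.
The least among these is u7.

u7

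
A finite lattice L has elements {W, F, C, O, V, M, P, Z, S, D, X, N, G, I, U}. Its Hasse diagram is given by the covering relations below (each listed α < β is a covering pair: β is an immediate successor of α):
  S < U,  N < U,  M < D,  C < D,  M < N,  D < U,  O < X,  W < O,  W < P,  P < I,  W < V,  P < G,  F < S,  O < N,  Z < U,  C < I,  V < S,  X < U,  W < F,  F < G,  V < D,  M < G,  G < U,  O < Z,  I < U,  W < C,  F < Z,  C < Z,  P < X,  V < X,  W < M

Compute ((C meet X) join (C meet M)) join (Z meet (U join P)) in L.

Z

C ∧ X = W
C ∧ M = W
W ∨ W = W
U ∨ P = U
Z ∧ U = Z
W ∨ Z = Z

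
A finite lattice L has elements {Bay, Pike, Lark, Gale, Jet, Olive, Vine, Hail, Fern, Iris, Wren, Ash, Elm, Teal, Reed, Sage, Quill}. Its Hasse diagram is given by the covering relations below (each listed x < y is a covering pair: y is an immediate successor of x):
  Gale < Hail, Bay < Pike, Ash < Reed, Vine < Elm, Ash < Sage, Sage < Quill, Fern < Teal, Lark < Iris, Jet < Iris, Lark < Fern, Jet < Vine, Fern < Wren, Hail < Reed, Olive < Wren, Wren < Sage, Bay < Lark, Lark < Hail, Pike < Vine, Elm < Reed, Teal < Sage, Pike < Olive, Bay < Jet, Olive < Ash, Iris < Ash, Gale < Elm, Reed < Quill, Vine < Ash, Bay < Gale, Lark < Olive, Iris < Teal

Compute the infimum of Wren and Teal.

Fern

Common lower bounds of {Wren, Teal}: Bay, Fern, Lark.
The greatest among these is Fern.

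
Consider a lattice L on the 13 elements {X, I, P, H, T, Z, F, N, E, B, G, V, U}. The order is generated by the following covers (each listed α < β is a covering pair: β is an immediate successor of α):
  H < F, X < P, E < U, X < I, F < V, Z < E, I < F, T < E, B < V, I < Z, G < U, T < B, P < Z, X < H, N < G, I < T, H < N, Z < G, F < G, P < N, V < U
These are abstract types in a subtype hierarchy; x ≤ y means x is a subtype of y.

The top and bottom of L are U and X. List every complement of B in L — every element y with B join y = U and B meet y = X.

N, P

Need y with B ∨ y = U and B ∧ y = X.
Checking each element gives: N, P.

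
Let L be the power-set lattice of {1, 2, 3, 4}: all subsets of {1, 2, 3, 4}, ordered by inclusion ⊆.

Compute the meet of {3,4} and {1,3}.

Common lower bounds of {{3,4}, {1,3}}: {3}, ∅.
The greatest among these is {3}.

{3}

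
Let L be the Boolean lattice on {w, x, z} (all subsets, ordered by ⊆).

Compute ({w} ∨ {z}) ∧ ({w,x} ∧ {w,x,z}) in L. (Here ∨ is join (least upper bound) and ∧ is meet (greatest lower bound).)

{w}

{w} ∨ {z} = {w,z}
{w,x} ∧ {w,x,z} = {w,x}
{w,z} ∧ {w,x} = {w}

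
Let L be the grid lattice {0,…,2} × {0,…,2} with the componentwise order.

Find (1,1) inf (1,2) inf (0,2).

(0,1)

Common lower bounds of {(1,1), (1,2), (0,2)}: (0,0), (0,1).
The greatest among these is (0,1).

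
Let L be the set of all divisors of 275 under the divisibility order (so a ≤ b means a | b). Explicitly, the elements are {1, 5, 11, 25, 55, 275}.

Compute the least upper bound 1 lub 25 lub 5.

In the divisibility order, the join is the least common multiple: lcm(1, 25, 5) = 25.

25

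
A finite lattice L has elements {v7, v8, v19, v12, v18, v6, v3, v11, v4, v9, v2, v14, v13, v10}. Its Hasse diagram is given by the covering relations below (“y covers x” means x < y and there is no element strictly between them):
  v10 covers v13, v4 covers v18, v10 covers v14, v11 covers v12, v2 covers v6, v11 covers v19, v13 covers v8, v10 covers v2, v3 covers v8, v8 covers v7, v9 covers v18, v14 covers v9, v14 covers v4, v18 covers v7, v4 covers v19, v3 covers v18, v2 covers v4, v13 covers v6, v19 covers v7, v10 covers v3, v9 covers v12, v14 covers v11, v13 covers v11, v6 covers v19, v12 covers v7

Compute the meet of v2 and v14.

Common lower bounds of {v2, v14}: v18, v19, v4, v7.
The greatest among these is v4.

v4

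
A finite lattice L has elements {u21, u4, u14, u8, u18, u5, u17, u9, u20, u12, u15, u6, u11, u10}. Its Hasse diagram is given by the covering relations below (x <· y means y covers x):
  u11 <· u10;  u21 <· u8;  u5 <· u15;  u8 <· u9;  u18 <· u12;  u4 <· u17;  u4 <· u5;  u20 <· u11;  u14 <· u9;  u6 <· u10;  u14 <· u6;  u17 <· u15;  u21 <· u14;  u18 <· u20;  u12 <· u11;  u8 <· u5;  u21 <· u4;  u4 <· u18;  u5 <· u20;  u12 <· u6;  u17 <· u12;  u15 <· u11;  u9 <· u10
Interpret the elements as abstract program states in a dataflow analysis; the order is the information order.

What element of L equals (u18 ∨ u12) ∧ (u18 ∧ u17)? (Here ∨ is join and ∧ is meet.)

u18 ∨ u12 = u12
u18 ∧ u17 = u4
u12 ∧ u4 = u4

u4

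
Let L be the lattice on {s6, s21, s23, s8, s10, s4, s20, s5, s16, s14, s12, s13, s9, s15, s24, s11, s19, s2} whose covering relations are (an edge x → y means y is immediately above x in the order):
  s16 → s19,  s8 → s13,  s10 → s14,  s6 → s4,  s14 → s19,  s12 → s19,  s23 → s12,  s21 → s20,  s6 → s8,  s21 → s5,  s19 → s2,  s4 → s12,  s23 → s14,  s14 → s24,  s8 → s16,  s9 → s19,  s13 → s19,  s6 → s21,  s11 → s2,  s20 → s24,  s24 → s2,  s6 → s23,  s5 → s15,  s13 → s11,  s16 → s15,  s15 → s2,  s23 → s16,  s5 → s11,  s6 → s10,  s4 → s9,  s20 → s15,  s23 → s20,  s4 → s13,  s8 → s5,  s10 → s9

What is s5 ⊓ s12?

s6

Common lower bounds of {s5, s12}: s6.
The greatest among these is s6.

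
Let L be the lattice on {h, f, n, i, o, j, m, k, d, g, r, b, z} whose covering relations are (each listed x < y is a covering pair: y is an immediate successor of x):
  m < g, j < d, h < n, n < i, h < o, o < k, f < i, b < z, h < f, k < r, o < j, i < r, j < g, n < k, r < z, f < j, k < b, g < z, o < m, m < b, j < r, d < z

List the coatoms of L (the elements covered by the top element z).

The coatoms are exactly the elements covered by z: b, d, g, r.

b, d, g, r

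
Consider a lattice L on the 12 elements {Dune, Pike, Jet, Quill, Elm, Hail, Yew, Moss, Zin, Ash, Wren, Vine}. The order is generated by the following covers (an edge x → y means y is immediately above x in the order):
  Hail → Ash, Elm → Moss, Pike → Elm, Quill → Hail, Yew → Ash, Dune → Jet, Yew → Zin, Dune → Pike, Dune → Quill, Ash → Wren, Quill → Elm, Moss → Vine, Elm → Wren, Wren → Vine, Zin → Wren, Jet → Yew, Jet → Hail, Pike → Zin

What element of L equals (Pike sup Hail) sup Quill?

Wren

Pike ∨ Hail = Wren
Wren ∨ Quill = Wren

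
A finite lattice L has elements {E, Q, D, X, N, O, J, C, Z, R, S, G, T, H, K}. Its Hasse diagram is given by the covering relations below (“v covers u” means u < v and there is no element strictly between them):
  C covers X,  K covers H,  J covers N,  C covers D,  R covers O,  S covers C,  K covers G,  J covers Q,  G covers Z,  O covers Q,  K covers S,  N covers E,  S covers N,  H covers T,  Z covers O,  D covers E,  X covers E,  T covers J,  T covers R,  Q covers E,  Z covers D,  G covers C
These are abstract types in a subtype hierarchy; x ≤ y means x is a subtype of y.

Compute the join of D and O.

Common upper bounds of {D, O}: G, K, Z.
The least among these is Z.

Z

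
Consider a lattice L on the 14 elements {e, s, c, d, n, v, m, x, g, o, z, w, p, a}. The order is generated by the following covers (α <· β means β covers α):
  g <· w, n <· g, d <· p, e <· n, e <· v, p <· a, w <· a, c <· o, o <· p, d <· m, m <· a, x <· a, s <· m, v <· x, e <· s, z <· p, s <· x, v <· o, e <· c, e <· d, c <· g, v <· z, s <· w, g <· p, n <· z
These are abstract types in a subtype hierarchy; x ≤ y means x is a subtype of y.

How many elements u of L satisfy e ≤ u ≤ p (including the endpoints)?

The interval [e, p] = {c, d, e, g, n, o, p, v, z}, which has 9 elements.

9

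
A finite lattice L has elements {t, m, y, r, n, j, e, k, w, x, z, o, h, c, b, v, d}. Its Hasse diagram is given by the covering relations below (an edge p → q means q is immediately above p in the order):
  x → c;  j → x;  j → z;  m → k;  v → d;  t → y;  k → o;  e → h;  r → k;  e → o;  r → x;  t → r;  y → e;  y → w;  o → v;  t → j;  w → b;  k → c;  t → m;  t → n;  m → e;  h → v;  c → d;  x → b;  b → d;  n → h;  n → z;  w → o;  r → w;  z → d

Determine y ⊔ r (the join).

Common upper bounds of {y, r}: b, d, o, v, w.
The least among these is w.

w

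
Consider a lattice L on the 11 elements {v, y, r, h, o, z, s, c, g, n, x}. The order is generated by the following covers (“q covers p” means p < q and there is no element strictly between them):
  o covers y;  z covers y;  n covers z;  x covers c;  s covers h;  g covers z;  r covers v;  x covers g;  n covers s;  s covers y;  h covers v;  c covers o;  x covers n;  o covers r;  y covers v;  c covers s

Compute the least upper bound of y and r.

o

Common upper bounds of {y, r}: c, o, x.
The least among these is o.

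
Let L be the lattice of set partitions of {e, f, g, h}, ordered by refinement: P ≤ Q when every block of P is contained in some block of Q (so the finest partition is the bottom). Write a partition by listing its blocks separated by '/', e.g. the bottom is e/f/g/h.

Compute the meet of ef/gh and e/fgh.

The meet (common refinement) of ef/gh and e/fgh intersects blocks pairwise, giving e/f/gh.

e/f/gh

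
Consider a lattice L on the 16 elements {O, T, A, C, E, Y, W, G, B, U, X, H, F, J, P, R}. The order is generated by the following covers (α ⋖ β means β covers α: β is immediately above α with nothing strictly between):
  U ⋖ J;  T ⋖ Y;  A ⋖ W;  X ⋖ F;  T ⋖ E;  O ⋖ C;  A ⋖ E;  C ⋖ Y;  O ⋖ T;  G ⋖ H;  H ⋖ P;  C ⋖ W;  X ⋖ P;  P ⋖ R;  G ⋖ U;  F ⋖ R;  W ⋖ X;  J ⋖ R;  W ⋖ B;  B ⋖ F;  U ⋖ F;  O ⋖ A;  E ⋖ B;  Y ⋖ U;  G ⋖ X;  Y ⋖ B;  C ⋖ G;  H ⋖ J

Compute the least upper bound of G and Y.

Common upper bounds of {G, Y}: F, J, R, U.
The least among these is U.

U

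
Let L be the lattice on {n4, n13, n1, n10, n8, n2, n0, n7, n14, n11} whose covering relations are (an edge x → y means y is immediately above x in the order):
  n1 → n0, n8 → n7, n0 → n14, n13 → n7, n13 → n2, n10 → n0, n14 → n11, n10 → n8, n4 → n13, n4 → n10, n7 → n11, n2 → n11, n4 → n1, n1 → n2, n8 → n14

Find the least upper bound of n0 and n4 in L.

n0

Common upper bounds of {n0, n4}: n0, n11, n14.
The least among these is n0.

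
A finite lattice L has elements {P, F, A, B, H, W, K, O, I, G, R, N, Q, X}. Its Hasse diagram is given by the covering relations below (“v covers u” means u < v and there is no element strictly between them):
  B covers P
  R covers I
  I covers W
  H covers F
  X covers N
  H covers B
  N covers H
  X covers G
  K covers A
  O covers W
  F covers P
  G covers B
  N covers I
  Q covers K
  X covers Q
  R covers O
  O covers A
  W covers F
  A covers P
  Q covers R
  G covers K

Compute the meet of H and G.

B

Common lower bounds of {H, G}: B, P.
The greatest among these is B.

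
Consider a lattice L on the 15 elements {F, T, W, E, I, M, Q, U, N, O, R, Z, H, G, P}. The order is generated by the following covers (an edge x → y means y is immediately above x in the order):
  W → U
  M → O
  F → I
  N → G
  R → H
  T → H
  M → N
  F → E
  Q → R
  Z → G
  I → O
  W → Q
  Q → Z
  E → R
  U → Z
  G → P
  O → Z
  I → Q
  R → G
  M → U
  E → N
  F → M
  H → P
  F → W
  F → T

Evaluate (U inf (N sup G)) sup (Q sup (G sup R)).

G

N ∨ G = G
U ∧ G = U
G ∨ R = G
Q ∨ G = G
U ∨ G = G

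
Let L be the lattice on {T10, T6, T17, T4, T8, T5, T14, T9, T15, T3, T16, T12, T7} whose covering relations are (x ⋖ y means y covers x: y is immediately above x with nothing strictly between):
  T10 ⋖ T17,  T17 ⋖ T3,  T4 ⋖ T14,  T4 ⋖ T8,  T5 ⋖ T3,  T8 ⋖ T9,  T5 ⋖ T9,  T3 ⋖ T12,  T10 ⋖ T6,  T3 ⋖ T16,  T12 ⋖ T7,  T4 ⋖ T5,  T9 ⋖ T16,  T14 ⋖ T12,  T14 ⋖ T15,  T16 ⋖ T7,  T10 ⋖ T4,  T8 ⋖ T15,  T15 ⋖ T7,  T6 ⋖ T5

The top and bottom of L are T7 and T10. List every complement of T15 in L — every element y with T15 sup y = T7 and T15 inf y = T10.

T17, T6

Need y with T15 ∨ y = T7 and T15 ∧ y = T10.
Checking each element gives: T17, T6.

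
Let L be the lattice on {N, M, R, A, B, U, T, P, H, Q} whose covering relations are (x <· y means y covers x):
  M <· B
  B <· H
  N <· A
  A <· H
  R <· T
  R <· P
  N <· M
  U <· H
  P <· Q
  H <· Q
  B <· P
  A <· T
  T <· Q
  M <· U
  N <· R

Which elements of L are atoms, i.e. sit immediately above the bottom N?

The atoms are exactly the elements that cover N: A, M, R.

A, M, R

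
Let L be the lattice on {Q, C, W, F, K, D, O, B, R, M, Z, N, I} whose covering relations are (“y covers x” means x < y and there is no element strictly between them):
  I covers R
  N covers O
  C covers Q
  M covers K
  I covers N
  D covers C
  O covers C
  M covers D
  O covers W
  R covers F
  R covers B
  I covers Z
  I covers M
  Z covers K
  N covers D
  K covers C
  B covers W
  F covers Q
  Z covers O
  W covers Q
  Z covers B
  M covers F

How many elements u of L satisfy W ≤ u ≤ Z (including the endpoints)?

The interval [W, Z] = {B, O, W, Z}, which has 4 elements.

4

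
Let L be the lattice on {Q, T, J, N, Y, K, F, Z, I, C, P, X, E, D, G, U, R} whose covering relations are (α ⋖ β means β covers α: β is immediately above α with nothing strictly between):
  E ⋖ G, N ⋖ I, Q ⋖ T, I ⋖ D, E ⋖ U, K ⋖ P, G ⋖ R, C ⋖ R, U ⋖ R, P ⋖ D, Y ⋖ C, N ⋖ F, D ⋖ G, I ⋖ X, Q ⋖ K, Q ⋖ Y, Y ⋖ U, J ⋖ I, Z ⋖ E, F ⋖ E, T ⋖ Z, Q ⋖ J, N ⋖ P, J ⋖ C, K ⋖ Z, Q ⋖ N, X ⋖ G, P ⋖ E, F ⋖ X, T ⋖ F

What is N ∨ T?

Common upper bounds of {N, T}: E, F, G, R, U, X.
The least among these is F.

F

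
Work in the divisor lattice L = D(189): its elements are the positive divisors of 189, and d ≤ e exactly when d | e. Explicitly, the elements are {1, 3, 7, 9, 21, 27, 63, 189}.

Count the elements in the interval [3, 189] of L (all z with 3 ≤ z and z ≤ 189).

6

The interval [3, 189] = {189, 21, 27, 3, 63, 9}, which has 6 elements.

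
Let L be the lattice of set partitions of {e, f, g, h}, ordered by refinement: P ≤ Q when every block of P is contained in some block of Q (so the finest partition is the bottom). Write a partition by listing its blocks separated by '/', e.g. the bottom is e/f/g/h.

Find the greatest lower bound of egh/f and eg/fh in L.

eg/f/h

Common lower bounds of {egh/f, eg/fh}: e/f/g/h, eg/f/h.
The greatest among these is eg/f/h.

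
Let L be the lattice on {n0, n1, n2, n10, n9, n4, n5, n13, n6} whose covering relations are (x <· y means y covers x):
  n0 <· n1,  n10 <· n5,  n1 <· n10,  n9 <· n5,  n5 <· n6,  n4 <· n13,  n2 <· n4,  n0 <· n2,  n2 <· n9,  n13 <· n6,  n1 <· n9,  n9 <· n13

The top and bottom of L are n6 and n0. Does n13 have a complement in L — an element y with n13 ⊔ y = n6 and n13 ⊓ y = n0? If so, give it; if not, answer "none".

none

For every candidate y, either n13 ∨ y ≠ n6 or n13 ∧ y ≠ n0; no complement exists.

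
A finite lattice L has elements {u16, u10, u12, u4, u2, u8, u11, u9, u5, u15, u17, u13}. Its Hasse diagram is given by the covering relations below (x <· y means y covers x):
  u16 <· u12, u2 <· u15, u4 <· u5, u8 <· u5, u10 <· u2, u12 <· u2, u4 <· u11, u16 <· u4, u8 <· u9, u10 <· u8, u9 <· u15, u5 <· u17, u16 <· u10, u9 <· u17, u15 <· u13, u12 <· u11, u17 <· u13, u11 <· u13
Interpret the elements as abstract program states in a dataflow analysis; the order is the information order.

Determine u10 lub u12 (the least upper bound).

u2

Common upper bounds of {u10, u12}: u13, u15, u2.
The least among these is u2.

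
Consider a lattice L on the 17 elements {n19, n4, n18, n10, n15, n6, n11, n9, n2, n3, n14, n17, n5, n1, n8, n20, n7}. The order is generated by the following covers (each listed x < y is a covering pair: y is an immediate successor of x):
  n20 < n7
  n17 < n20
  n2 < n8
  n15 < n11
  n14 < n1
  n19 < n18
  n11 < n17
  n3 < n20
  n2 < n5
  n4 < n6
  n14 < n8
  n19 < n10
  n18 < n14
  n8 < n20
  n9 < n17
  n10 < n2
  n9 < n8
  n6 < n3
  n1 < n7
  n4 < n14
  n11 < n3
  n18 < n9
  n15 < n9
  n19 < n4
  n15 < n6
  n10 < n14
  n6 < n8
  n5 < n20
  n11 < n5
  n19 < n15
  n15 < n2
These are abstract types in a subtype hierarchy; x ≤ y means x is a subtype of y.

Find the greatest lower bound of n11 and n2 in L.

n15

Common lower bounds of {n11, n2}: n15, n19.
The greatest among these is n15.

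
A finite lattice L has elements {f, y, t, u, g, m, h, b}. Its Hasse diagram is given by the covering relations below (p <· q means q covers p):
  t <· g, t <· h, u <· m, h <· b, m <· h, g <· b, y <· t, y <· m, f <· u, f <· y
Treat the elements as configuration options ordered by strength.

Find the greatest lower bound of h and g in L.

Common lower bounds of {h, g}: f, t, y.
The greatest among these is t.

t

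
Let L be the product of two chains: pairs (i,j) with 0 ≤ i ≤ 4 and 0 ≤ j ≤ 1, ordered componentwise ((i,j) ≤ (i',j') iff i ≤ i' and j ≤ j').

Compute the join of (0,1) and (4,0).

(4,1)

Common upper bounds of {(0,1), (4,0)}: (4,1).
The least among these is (4,1).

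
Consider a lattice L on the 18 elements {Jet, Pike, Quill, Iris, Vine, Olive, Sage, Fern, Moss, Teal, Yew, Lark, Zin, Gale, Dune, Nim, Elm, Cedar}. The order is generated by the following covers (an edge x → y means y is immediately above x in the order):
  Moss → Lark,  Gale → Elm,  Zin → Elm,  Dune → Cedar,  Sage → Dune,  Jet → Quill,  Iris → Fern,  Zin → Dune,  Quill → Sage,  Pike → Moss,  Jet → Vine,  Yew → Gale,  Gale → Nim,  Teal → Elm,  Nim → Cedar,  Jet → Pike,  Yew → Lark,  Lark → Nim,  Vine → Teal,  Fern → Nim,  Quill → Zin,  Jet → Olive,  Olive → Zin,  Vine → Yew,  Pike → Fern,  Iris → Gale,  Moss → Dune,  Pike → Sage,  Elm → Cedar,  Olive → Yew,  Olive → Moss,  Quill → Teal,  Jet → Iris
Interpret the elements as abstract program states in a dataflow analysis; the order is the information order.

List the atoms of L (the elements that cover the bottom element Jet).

The atoms are exactly the elements that cover Jet: Iris, Olive, Pike, Quill, Vine.

Iris, Olive, Pike, Quill, Vine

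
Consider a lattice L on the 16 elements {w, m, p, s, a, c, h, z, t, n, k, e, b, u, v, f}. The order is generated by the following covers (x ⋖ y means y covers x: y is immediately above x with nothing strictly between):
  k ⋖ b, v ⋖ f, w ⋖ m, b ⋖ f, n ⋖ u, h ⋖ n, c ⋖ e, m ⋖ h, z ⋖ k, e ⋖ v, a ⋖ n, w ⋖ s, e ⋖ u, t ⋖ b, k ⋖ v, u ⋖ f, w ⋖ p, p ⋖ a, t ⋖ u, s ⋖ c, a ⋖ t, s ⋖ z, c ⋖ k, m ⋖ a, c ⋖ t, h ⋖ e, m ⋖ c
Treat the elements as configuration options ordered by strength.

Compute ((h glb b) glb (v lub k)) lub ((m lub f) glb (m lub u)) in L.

h ∧ b = m
v ∨ k = v
m ∧ v = m
m ∨ f = f
m ∨ u = u
f ∧ u = u
m ∨ u = u

u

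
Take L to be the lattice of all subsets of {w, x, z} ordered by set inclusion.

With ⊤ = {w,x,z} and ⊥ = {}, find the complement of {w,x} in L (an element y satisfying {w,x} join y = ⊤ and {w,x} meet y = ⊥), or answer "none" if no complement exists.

{z}

Need y with {w,x} ∨ y = {w,x,z} and {w,x} ∧ y = {}.
Checking each element gives: {z}.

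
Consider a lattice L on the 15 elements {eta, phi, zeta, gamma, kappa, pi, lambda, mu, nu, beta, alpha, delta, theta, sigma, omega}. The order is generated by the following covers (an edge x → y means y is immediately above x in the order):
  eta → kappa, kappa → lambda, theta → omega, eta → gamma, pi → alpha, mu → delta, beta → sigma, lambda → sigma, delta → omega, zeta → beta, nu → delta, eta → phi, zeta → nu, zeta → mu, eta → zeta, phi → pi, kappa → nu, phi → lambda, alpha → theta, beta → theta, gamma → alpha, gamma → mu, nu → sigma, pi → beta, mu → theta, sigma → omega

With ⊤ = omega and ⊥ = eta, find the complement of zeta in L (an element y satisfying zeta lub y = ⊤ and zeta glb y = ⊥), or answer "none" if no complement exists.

For every candidate y, either zeta ∨ y ≠ omega or zeta ∧ y ≠ eta; no complement exists.

none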